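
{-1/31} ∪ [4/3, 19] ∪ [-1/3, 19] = [-1/3, 19]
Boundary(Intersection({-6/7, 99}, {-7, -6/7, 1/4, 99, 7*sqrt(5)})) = {-6/7, 99}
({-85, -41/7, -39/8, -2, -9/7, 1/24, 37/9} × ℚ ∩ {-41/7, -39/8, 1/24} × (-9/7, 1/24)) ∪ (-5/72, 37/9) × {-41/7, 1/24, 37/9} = ((-5/72, 37/9) × {-41/7, 1/24, 37/9}) ∪ ({-41/7, -39/8, 1/24} × (ℚ ∩ (-9/7, 1/24)))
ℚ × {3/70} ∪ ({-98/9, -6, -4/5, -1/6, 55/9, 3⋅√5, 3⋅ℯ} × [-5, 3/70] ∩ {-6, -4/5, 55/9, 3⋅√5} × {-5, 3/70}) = (ℚ × {3/70}) ∪ ({-6, -4/5, 55/9, 3⋅√5} × {-5, 3/70})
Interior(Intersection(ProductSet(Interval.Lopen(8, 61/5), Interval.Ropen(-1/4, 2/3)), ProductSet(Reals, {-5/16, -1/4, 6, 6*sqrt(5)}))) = EmptySet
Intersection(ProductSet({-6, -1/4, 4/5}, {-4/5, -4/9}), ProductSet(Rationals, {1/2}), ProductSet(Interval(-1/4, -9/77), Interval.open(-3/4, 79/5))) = EmptySet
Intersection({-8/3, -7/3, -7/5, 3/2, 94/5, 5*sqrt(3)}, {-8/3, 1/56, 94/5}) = {-8/3, 94/5}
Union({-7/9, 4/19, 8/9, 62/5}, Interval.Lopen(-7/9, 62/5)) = Interval(-7/9, 62/5)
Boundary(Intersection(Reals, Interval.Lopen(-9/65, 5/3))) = {-9/65, 5/3}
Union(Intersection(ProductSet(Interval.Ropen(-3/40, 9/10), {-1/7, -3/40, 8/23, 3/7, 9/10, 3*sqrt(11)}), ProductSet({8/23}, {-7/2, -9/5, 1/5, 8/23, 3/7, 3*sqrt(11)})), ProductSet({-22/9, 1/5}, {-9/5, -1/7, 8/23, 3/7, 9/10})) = Union(ProductSet({8/23}, {8/23, 3/7, 3*sqrt(11)}), ProductSet({-22/9, 1/5}, {-9/5, -1/7, 8/23, 3/7, 9/10}))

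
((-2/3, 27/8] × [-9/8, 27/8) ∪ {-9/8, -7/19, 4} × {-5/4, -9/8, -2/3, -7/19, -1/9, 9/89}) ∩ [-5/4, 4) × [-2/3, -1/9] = ({-9/8, -7/19} × {-2/3, -7/19, -1/9}) ∪ ((-2/3, 27/8] × [-2/3, -1/9])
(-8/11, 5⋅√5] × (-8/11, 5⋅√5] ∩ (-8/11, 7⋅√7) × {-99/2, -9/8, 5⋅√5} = (-8/11, 5⋅√5] × {5⋅√5}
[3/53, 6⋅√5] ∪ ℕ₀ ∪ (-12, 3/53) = (-12, 6⋅√5] ∪ ℕ₀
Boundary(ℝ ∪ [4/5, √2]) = ∅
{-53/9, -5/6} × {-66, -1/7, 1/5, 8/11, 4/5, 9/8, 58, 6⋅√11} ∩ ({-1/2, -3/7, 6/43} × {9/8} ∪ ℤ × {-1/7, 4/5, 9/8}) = ∅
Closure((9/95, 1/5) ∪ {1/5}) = [9/95, 1/5]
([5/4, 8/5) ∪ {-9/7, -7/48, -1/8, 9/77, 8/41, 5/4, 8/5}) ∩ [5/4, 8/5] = [5/4, 8/5]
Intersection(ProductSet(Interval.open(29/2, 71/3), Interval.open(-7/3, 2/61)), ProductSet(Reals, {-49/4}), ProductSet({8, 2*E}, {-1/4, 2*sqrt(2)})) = EmptySet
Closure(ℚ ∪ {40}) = ℝ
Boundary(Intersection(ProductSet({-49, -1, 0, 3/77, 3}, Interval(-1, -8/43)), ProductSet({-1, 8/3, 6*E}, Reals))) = ProductSet({-1}, Interval(-1, -8/43))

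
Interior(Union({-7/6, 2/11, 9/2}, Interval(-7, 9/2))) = Interval.open(-7, 9/2)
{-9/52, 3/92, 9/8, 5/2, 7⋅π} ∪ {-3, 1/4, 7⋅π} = {-3, -9/52, 3/92, 1/4, 9/8, 5/2, 7⋅π}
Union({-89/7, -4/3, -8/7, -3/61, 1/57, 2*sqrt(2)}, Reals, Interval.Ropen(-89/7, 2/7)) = Interval(-oo, oo)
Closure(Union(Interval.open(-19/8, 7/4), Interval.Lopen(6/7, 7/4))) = Interval(-19/8, 7/4)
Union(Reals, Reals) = Reals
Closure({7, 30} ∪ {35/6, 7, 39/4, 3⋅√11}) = {35/6, 7, 39/4, 30, 3⋅√11}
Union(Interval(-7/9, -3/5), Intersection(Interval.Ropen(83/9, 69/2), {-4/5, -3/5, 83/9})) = Union({83/9}, Interval(-7/9, -3/5))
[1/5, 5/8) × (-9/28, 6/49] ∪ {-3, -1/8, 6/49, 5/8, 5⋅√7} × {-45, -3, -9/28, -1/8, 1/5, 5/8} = ([1/5, 5/8) × (-9/28, 6/49]) ∪ ({-3, -1/8, 6/49, 5/8, 5⋅√7} × {-45, -3, -9/28, -1/8, 1/5, 5/8})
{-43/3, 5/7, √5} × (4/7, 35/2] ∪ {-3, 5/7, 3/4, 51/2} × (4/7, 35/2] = {-43/3, -3, 5/7, 3/4, 51/2, √5} × (4/7, 35/2]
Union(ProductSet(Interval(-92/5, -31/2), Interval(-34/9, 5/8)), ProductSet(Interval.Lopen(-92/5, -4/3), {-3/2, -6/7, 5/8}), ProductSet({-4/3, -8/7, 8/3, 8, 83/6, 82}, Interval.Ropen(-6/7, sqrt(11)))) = Union(ProductSet({-4/3, -8/7, 8/3, 8, 83/6, 82}, Interval.Ropen(-6/7, sqrt(11))), ProductSet(Interval(-92/5, -31/2), Interval(-34/9, 5/8)), ProductSet(Interval.Lopen(-92/5, -4/3), {-3/2, -6/7, 5/8}))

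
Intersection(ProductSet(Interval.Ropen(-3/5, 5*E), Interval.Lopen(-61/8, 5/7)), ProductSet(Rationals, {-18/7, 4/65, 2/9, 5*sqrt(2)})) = ProductSet(Intersection(Interval.Ropen(-3/5, 5*E), Rationals), {-18/7, 4/65, 2/9})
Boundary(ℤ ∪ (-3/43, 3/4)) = {-3/43, 3/4} ∪ (ℤ \ (-3/43, 3/4))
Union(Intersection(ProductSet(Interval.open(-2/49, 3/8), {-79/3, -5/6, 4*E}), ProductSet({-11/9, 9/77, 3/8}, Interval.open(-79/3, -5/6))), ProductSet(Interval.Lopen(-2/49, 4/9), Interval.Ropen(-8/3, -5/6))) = ProductSet(Interval.Lopen(-2/49, 4/9), Interval.Ropen(-8/3, -5/6))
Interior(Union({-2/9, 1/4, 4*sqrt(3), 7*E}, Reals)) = Reals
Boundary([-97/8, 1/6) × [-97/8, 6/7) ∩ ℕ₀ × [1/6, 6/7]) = {0} × [1/6, 6/7]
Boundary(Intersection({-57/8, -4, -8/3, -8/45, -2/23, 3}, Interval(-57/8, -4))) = {-57/8, -4}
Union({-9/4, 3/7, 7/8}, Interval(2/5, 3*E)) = Union({-9/4}, Interval(2/5, 3*E))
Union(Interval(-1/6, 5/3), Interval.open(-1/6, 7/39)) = Interval(-1/6, 5/3)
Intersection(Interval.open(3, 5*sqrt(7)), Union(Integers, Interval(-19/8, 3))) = Range(4, 14, 1)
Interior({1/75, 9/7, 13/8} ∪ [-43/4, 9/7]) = (-43/4, 9/7)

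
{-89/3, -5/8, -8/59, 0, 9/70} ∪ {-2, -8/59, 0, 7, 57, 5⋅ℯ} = {-89/3, -2, -5/8, -8/59, 0, 9/70, 7, 57, 5⋅ℯ}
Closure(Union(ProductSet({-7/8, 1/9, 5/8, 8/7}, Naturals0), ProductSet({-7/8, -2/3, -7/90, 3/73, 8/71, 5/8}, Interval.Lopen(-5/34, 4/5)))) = Union(ProductSet({-7/8, 1/9, 5/8, 8/7}, Naturals0), ProductSet({-7/8, -2/3, -7/90, 3/73, 8/71, 5/8}, Interval(-5/34, 4/5)))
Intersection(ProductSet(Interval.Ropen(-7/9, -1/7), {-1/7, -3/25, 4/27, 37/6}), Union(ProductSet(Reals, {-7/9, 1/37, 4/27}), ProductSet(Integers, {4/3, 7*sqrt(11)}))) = ProductSet(Interval.Ropen(-7/9, -1/7), {4/27})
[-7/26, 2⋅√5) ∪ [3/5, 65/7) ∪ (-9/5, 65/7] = (-9/5, 65/7]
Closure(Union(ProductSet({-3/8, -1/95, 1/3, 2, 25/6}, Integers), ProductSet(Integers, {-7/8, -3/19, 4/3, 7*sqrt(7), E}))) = Union(ProductSet({-3/8, -1/95, 1/3, 2, 25/6}, Integers), ProductSet(Integers, {-7/8, -3/19, 4/3, 7*sqrt(7), E}))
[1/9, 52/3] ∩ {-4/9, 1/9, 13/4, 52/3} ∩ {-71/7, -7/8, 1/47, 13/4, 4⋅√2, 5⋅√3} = {13/4}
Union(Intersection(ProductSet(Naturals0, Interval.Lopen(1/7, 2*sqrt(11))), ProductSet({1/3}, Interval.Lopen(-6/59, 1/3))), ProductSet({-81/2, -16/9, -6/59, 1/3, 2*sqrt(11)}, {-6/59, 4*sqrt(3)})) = ProductSet({-81/2, -16/9, -6/59, 1/3, 2*sqrt(11)}, {-6/59, 4*sqrt(3)})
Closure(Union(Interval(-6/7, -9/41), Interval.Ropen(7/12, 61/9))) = Union(Interval(-6/7, -9/41), Interval(7/12, 61/9))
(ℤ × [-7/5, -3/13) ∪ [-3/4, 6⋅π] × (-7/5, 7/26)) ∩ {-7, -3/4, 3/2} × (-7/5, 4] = ({-7} × (-7/5, -3/13)) ∪ ({-3/4, 3/2} × (-7/5, 7/26))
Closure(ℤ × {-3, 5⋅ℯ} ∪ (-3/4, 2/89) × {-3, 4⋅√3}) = (ℤ × {-3, 5⋅ℯ}) ∪ ([-3/4, 2/89] × {-3, 4⋅√3})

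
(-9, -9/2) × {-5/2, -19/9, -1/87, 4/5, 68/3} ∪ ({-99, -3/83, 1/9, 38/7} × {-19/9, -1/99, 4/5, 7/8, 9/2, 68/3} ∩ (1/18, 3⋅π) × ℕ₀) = (-9, -9/2) × {-5/2, -19/9, -1/87, 4/5, 68/3}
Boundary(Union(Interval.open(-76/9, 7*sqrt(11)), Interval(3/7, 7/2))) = {-76/9, 7*sqrt(11)}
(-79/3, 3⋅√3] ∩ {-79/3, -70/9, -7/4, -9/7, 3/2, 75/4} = {-70/9, -7/4, -9/7, 3/2}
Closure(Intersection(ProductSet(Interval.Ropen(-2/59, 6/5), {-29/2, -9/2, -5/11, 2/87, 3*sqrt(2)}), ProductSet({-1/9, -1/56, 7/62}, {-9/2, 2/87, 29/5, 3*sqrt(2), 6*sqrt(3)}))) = ProductSet({-1/56, 7/62}, {-9/2, 2/87, 3*sqrt(2)})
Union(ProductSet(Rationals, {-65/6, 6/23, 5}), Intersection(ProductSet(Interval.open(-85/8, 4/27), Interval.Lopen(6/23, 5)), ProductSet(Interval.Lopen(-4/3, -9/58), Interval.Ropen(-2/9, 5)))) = Union(ProductSet(Interval.Lopen(-4/3, -9/58), Interval.open(6/23, 5)), ProductSet(Rationals, {-65/6, 6/23, 5}))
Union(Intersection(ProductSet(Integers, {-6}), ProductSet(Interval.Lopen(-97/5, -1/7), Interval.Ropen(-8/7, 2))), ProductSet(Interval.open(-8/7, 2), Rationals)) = ProductSet(Interval.open(-8/7, 2), Rationals)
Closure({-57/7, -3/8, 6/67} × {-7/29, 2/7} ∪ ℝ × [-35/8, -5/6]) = (ℝ × [-35/8, -5/6]) ∪ ({-57/7, -3/8, 6/67} × {-7/29, 2/7})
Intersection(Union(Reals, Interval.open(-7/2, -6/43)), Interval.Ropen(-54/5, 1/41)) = Interval.Ropen(-54/5, 1/41)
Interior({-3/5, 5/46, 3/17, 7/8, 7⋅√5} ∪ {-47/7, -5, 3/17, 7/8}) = ∅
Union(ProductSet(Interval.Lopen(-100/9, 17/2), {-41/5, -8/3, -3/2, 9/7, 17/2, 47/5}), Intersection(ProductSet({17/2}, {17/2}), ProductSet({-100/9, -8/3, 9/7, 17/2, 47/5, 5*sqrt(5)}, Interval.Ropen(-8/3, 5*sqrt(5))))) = ProductSet(Interval.Lopen(-100/9, 17/2), {-41/5, -8/3, -3/2, 9/7, 17/2, 47/5})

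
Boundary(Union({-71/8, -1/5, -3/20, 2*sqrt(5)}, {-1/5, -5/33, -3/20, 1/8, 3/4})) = {-71/8, -1/5, -5/33, -3/20, 1/8, 3/4, 2*sqrt(5)}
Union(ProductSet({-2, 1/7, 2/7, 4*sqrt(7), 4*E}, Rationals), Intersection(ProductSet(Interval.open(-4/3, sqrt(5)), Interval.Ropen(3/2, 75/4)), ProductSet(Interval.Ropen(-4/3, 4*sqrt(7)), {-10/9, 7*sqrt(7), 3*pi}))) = Union(ProductSet({-2, 1/7, 2/7, 4*sqrt(7), 4*E}, Rationals), ProductSet(Interval.open(-4/3, sqrt(5)), {7*sqrt(7), 3*pi}))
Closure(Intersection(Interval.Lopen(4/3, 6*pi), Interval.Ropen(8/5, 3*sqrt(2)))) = Interval(8/5, 3*sqrt(2))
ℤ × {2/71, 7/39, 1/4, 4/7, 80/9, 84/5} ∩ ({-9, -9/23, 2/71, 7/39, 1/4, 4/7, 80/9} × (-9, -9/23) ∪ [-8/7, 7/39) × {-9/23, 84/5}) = {-1, 0} × {84/5}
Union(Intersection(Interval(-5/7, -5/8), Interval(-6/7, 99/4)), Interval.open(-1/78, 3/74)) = Union(Interval(-5/7, -5/8), Interval.open(-1/78, 3/74))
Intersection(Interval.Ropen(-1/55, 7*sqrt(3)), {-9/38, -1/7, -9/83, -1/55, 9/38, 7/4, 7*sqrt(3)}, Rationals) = {-1/55, 9/38, 7/4}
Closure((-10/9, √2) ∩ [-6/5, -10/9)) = ∅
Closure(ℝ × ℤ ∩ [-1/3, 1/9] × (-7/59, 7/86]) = [-1/3, 1/9] × {0}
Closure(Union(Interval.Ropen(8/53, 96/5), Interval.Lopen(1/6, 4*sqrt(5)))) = Interval(8/53, 96/5)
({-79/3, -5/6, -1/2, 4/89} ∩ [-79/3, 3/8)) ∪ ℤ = ℤ ∪ {-79/3, -5/6, -1/2, 4/89}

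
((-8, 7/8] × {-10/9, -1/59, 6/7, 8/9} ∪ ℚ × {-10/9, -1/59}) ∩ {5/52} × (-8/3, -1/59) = {5/52} × {-10/9}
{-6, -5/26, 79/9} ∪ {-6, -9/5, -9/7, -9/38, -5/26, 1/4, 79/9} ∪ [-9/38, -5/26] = {-6, -9/5, -9/7, 1/4, 79/9} ∪ [-9/38, -5/26]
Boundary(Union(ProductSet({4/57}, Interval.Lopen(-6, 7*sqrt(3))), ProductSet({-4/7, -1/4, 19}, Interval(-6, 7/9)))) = Union(ProductSet({4/57}, Interval(-6, 7*sqrt(3))), ProductSet({-4/7, -1/4, 19}, Interval(-6, 7/9)))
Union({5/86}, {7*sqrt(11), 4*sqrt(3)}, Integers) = Union({5/86, 7*sqrt(11), 4*sqrt(3)}, Integers)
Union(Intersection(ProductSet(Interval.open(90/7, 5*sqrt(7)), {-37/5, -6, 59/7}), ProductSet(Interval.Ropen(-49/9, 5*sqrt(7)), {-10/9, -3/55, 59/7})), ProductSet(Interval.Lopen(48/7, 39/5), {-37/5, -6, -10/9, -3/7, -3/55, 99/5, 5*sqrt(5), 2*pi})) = Union(ProductSet(Interval.Lopen(48/7, 39/5), {-37/5, -6, -10/9, -3/7, -3/55, 99/5, 5*sqrt(5), 2*pi}), ProductSet(Interval.open(90/7, 5*sqrt(7)), {59/7}))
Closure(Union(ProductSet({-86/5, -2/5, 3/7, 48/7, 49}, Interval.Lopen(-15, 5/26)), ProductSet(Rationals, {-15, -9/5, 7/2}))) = Union(ProductSet({-86/5, -2/5, 3/7, 48/7, 49}, Interval(-15, 5/26)), ProductSet(Reals, {-15, -9/5, 7/2}))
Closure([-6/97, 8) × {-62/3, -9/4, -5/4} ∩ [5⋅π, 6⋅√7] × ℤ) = ∅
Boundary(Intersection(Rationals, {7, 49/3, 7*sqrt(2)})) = {7, 49/3}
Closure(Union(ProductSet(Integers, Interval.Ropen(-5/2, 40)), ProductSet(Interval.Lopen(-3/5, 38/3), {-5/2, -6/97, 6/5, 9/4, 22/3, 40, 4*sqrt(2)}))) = Union(ProductSet(Integers, Interval(-5/2, 40)), ProductSet(Interval(-3/5, 38/3), {-5/2, -6/97, 6/5, 9/4, 22/3, 40, 4*sqrt(2)}))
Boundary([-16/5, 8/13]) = {-16/5, 8/13}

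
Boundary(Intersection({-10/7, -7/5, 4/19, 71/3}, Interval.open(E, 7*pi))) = EmptySet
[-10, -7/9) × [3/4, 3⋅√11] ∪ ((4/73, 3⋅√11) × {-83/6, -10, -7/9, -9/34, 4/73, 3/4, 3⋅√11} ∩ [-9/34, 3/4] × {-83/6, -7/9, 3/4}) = ((4/73, 3/4] × {-83/6, -7/9, 3/4}) ∪ ([-10, -7/9) × [3/4, 3⋅√11])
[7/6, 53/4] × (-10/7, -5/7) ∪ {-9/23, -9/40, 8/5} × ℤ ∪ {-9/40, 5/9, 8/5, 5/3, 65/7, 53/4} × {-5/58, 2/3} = ({-9/23, -9/40, 8/5} × ℤ) ∪ ({-9/40, 5/9, 8/5, 5/3, 65/7, 53/4} × {-5/58, 2/3}) ∪ ([7/6, 53/4] × (-10/7, -5/7))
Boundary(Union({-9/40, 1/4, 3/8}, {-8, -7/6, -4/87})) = {-8, -7/6, -9/40, -4/87, 1/4, 3/8}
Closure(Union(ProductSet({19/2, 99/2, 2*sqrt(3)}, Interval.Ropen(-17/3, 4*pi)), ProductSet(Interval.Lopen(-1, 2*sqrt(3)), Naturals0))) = Union(ProductSet({19/2, 99/2, 2*sqrt(3)}, Interval(-17/3, 4*pi)), ProductSet(Interval(-1, 2*sqrt(3)), Naturals0))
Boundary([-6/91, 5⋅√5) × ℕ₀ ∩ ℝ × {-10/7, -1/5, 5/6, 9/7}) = ∅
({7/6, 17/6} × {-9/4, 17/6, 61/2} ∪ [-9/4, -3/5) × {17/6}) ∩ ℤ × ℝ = {-2, -1} × {17/6}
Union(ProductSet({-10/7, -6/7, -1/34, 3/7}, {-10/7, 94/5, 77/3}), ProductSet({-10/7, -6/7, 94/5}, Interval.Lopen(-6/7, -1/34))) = Union(ProductSet({-10/7, -6/7, 94/5}, Interval.Lopen(-6/7, -1/34)), ProductSet({-10/7, -6/7, -1/34, 3/7}, {-10/7, 94/5, 77/3}))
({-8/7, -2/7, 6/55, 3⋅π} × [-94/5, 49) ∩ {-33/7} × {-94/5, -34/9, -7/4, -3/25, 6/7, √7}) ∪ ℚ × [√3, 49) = ℚ × [√3, 49)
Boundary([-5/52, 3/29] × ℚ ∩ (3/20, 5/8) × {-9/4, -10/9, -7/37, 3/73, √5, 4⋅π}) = ∅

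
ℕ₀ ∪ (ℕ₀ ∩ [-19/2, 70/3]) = ℕ₀ ∪ {0, 1, …, 23}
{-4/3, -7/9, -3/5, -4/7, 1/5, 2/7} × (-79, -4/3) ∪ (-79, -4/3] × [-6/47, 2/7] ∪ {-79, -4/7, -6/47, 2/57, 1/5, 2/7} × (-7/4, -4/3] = ((-79, -4/3] × [-6/47, 2/7]) ∪ ({-79, -4/7, -6/47, 2/57, 1/5, 2/7} × (-7/4, -4/3]) ∪ ({-4/3, -7/9, -3/5, -4/7, 1/5, 2/7} × (-79, -4/3))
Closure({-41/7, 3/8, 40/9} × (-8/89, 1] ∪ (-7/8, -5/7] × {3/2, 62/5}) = ([-7/8, -5/7] × {3/2, 62/5}) ∪ ({-41/7, 3/8, 40/9} × [-8/89, 1])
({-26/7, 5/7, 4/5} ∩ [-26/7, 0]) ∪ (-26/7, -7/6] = [-26/7, -7/6]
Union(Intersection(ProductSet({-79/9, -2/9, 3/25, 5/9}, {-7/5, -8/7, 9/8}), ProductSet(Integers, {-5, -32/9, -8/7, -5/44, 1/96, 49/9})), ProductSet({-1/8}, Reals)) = ProductSet({-1/8}, Reals)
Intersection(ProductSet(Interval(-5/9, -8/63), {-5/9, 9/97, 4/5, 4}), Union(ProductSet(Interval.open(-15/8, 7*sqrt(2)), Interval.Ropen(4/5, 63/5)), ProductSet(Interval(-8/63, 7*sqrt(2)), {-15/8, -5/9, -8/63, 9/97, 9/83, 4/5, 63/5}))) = Union(ProductSet({-8/63}, {-5/9, 9/97, 4/5}), ProductSet(Interval(-5/9, -8/63), {4/5, 4}))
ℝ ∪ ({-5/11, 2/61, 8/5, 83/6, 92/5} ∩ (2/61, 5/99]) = ℝ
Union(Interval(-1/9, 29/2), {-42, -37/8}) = Union({-42, -37/8}, Interval(-1/9, 29/2))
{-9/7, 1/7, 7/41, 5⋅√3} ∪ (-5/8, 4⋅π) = {-9/7} ∪ (-5/8, 4⋅π)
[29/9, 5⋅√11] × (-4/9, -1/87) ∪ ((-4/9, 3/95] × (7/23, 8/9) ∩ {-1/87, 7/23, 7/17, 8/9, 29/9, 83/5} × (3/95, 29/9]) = ({-1/87} × (7/23, 8/9)) ∪ ([29/9, 5⋅√11] × (-4/9, -1/87))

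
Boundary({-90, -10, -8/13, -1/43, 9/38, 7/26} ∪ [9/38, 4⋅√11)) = {-90, -10, -8/13, -1/43, 9/38, 4⋅√11}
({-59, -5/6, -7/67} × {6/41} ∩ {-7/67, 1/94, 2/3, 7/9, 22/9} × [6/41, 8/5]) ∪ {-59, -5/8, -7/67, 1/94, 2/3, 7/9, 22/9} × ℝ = {-59, -5/8, -7/67, 1/94, 2/3, 7/9, 22/9} × ℝ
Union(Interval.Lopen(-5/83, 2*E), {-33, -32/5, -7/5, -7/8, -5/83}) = Union({-33, -32/5, -7/5, -7/8}, Interval(-5/83, 2*E))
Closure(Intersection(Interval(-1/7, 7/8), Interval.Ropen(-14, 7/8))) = Interval(-1/7, 7/8)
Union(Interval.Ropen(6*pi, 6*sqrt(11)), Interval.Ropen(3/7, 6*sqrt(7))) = Union(Interval.Ropen(3/7, 6*sqrt(7)), Interval.Ropen(6*pi, 6*sqrt(11)))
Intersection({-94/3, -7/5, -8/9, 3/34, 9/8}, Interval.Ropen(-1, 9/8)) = {-8/9, 3/34}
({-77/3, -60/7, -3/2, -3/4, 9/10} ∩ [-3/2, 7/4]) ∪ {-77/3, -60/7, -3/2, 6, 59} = {-77/3, -60/7, -3/2, -3/4, 9/10, 6, 59}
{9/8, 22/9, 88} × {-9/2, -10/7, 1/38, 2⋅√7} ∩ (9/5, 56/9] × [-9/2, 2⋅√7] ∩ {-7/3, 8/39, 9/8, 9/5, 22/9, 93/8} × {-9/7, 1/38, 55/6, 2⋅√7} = {22/9} × {1/38, 2⋅√7}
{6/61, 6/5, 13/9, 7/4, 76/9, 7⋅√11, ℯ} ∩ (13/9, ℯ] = {7/4, ℯ}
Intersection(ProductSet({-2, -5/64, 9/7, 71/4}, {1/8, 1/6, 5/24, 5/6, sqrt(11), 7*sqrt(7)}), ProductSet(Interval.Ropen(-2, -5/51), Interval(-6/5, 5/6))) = ProductSet({-2}, {1/8, 1/6, 5/24, 5/6})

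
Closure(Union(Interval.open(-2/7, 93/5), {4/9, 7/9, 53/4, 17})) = Interval(-2/7, 93/5)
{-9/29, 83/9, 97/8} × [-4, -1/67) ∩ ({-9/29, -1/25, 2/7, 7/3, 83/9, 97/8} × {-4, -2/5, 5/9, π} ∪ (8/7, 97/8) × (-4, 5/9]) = ({83/9} × (-4, -1/67)) ∪ ({-9/29, 83/9, 97/8} × {-4, -2/5})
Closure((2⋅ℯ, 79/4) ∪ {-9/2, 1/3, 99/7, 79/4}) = {-9/2, 1/3} ∪ [2⋅ℯ, 79/4]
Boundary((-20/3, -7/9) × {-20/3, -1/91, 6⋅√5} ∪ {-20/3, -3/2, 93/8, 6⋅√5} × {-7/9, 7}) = ({-20/3, -3/2, 93/8, 6⋅√5} × {-7/9, 7}) ∪ ([-20/3, -7/9] × {-20/3, -1/91, 6⋅√5})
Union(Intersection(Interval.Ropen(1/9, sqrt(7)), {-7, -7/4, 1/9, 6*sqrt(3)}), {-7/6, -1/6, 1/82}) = {-7/6, -1/6, 1/82, 1/9}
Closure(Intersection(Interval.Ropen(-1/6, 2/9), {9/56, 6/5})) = {9/56}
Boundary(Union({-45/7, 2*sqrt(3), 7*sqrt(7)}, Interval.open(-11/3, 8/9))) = {-45/7, -11/3, 8/9, 2*sqrt(3), 7*sqrt(7)}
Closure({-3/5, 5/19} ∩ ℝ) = {-3/5, 5/19}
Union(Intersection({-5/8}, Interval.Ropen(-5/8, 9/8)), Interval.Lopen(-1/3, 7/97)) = Union({-5/8}, Interval.Lopen(-1/3, 7/97))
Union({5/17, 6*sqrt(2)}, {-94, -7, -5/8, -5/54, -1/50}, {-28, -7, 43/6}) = {-94, -28, -7, -5/8, -5/54, -1/50, 5/17, 43/6, 6*sqrt(2)}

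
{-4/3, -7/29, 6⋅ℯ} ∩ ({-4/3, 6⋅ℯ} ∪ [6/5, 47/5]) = {-4/3, 6⋅ℯ}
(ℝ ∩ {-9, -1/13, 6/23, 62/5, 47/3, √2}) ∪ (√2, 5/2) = {-9, -1/13, 6/23, 62/5, 47/3} ∪ [√2, 5/2)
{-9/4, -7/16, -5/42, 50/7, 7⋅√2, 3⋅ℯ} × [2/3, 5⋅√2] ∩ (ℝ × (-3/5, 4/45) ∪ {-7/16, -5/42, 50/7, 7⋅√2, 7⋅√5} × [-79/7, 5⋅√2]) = {-7/16, -5/42, 50/7, 7⋅√2} × [2/3, 5⋅√2]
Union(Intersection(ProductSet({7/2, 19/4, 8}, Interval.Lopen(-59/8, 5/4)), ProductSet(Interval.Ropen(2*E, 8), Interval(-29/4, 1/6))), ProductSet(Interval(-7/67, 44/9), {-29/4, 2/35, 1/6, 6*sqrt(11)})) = ProductSet(Interval(-7/67, 44/9), {-29/4, 2/35, 1/6, 6*sqrt(11)})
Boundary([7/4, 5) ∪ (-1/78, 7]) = {-1/78, 7}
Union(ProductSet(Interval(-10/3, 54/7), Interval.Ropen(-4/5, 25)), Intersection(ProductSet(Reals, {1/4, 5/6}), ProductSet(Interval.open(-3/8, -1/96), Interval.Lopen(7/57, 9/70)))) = ProductSet(Interval(-10/3, 54/7), Interval.Ropen(-4/5, 25))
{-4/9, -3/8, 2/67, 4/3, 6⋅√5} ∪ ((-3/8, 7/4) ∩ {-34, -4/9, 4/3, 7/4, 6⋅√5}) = {-4/9, -3/8, 2/67, 4/3, 6⋅√5}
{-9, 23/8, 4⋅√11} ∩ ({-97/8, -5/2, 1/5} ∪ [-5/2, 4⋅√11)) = {23/8}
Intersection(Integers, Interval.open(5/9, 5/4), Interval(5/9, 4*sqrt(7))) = Range(1, 2, 1)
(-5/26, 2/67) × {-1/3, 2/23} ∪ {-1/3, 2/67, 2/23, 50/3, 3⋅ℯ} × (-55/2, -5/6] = ((-5/26, 2/67) × {-1/3, 2/23}) ∪ ({-1/3, 2/67, 2/23, 50/3, 3⋅ℯ} × (-55/2, -5/6])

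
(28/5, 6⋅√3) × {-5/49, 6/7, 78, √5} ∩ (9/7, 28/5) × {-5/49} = ∅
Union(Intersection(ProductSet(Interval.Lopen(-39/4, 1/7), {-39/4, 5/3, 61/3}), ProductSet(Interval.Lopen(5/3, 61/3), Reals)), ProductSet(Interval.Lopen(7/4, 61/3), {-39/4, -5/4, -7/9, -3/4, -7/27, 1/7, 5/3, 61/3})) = ProductSet(Interval.Lopen(7/4, 61/3), {-39/4, -5/4, -7/9, -3/4, -7/27, 1/7, 5/3, 61/3})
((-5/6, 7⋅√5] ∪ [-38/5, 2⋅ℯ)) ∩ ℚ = ℚ ∩ [-38/5, 7⋅√5]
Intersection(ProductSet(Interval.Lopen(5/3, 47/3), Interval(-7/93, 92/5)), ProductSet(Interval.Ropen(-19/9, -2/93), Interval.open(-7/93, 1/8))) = EmptySet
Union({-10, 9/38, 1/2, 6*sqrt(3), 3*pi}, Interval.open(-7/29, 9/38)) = Union({-10, 1/2, 6*sqrt(3), 3*pi}, Interval.Lopen(-7/29, 9/38))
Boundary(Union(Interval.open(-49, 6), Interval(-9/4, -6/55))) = {-49, 6}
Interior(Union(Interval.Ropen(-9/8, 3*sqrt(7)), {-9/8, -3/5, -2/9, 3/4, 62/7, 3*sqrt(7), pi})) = Interval.open(-9/8, 3*sqrt(7))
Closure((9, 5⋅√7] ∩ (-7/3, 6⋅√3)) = [9, 6⋅√3]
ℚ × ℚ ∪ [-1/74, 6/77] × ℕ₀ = (ℚ × ℚ) ∪ ([-1/74, 6/77] × ℕ₀)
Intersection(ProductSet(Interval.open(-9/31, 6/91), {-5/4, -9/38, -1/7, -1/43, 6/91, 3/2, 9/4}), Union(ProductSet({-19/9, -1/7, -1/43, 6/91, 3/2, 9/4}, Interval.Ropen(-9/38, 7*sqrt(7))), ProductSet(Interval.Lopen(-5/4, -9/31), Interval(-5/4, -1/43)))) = ProductSet({-1/7, -1/43}, {-9/38, -1/7, -1/43, 6/91, 3/2, 9/4})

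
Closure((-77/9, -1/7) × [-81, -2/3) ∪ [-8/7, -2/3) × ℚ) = ([-8/7, -2/3) × ℚ) ∪ ({-77/9, -1/7} × [-81, -2/3]) ∪ ([-77/9, -1/7] × {-81, -2/3}) ∪ ((-77/9, -1/7) × [-81, -2/3)) ∪ ([-8/7, -2/3] × ((-∞, -81] ∪ [-2/3, ∞)))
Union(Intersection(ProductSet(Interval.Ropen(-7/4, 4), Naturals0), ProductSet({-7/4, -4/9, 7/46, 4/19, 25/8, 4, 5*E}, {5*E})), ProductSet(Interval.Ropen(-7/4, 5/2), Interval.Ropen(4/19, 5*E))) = ProductSet(Interval.Ropen(-7/4, 5/2), Interval.Ropen(4/19, 5*E))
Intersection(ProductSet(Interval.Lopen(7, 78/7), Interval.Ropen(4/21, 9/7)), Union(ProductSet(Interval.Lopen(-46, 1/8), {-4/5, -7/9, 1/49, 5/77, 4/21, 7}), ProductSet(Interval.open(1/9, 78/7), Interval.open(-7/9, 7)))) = ProductSet(Interval.open(7, 78/7), Interval.Ropen(4/21, 9/7))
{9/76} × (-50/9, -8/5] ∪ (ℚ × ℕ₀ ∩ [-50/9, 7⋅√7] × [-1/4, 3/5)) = ({9/76} × (-50/9, -8/5]) ∪ ((ℚ ∩ [-50/9, 7⋅√7]) × {0})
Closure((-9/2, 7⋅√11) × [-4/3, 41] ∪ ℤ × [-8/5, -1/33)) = (ℤ × [-8/5, -1/33)) ∪ ([-9/2, 7⋅√11] × [-4/3, 41]) ∪ ((ℤ \ (-9/2, 7⋅√11)) × [-8/5, -1/33])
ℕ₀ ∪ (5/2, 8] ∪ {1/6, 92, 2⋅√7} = ℕ₀ ∪ {1/6} ∪ (5/2, 8]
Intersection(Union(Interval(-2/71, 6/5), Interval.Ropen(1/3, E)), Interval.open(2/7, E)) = Interval.open(2/7, E)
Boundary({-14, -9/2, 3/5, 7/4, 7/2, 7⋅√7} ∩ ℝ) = {-14, -9/2, 3/5, 7/4, 7/2, 7⋅√7}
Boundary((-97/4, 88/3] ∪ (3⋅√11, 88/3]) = {-97/4, 88/3}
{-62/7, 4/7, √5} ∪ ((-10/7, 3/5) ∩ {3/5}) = {-62/7, 4/7, √5}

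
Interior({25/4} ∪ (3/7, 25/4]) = (3/7, 25/4)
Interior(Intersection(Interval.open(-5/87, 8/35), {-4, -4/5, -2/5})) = EmptySet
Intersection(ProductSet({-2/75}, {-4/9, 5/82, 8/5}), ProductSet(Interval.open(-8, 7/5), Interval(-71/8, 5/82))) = ProductSet({-2/75}, {-4/9, 5/82})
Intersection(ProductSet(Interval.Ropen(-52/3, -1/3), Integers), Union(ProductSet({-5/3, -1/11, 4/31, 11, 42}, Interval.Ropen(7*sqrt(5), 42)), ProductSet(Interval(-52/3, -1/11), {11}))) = Union(ProductSet({-5/3}, Range(16, 42, 1)), ProductSet(Interval.Ropen(-52/3, -1/3), {11}))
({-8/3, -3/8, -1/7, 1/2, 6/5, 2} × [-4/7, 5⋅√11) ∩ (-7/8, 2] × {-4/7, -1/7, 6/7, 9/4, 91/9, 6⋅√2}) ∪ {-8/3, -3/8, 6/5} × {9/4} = ({-8/3, -3/8, 6/5} × {9/4}) ∪ ({-3/8, -1/7, 1/2, 6/5, 2} × {-4/7, -1/7, 6/7, 9/4, 91/9, 6⋅√2})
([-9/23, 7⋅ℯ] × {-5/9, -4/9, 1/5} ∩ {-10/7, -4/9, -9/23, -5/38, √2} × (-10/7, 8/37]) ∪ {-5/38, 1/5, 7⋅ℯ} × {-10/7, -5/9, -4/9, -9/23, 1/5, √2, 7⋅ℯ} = ({-9/23, -5/38, √2} × {-5/9, -4/9, 1/5}) ∪ ({-5/38, 1/5, 7⋅ℯ} × {-10/7, -5/9, -4/9, -9/23, 1/5, √2, 7⋅ℯ})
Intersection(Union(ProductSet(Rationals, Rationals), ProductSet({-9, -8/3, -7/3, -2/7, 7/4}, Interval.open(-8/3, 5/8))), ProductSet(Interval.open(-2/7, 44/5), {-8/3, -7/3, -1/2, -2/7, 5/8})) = ProductSet(Intersection(Interval.open(-2/7, 44/5), Rationals), {-8/3, -7/3, -1/2, -2/7, 5/8})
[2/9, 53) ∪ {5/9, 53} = [2/9, 53]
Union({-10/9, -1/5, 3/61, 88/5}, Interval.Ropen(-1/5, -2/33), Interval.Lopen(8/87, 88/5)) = Union({-10/9, 3/61}, Interval.Ropen(-1/5, -2/33), Interval.Lopen(8/87, 88/5))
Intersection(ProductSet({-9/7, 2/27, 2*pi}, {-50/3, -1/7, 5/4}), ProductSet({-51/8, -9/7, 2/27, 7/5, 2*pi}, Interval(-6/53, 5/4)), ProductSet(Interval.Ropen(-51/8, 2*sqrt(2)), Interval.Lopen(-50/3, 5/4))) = ProductSet({-9/7, 2/27}, {5/4})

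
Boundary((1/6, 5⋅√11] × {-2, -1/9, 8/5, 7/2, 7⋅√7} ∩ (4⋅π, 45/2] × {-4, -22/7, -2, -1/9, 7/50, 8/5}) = [4⋅π, 5⋅√11] × {-2, -1/9, 8/5}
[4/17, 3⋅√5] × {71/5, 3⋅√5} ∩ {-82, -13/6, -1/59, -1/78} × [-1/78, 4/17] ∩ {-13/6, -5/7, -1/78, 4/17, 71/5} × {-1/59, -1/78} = ∅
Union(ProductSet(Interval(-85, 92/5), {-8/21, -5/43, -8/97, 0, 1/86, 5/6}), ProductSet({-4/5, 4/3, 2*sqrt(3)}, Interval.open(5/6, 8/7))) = Union(ProductSet({-4/5, 4/3, 2*sqrt(3)}, Interval.open(5/6, 8/7)), ProductSet(Interval(-85, 92/5), {-8/21, -5/43, -8/97, 0, 1/86, 5/6}))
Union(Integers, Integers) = Integers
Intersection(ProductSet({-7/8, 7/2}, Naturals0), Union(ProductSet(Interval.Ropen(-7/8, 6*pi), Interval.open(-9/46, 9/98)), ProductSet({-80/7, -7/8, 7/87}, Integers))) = Union(ProductSet({-7/8}, Naturals0), ProductSet({-7/8, 7/2}, Range(0, 1, 1)))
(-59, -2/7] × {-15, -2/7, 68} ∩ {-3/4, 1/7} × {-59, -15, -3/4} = {-3/4} × {-15}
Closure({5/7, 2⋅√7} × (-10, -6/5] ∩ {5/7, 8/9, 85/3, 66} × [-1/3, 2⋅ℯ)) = ∅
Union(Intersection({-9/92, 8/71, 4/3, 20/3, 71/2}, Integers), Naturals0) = Naturals0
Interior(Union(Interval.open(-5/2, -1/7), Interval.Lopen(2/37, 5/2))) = Union(Interval.open(-5/2, -1/7), Interval.open(2/37, 5/2))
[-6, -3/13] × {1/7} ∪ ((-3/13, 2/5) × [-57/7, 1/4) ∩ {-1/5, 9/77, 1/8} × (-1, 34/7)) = ([-6, -3/13] × {1/7}) ∪ ({-1/5, 9/77, 1/8} × (-1, 1/4))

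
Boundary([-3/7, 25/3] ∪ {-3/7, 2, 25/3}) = {-3/7, 25/3}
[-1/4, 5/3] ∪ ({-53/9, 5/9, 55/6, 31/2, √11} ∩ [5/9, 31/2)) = [-1/4, 5/3] ∪ {55/6, √11}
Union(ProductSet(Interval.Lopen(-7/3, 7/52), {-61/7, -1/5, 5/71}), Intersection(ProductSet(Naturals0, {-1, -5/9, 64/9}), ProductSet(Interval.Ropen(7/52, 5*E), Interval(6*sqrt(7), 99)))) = ProductSet(Interval.Lopen(-7/3, 7/52), {-61/7, -1/5, 5/71})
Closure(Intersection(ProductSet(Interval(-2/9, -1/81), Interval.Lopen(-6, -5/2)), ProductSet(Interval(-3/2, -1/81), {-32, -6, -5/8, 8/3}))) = EmptySet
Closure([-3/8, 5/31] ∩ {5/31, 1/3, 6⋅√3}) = {5/31}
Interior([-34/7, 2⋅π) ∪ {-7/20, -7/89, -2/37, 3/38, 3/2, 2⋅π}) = (-34/7, 2⋅π)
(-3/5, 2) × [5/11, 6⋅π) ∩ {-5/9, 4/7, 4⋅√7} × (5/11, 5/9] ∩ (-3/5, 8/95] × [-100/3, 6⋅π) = {-5/9} × (5/11, 5/9]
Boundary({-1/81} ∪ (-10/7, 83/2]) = {-10/7, 83/2}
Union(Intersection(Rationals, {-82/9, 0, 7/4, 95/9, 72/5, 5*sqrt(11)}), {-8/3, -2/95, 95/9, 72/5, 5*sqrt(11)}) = {-82/9, -8/3, -2/95, 0, 7/4, 95/9, 72/5, 5*sqrt(11)}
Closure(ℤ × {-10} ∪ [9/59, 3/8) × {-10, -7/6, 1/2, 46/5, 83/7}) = (ℤ × {-10}) ∪ ([9/59, 3/8] × {-10, -7/6, 1/2, 46/5, 83/7})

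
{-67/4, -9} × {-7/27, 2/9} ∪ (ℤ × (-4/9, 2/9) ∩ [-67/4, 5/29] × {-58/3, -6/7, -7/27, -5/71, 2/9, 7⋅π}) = ({-67/4, -9} × {-7/27, 2/9}) ∪ ({-16, -15, …, 0} × {-7/27, -5/71})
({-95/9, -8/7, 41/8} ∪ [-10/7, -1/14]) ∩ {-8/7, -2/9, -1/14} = {-8/7, -2/9, -1/14}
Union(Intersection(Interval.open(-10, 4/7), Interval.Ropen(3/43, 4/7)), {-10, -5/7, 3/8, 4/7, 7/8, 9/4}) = Union({-10, -5/7, 7/8, 9/4}, Interval(3/43, 4/7))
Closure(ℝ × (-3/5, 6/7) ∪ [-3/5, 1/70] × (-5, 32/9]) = (ℝ × (-3/5, 6/7)) ∪ ([-3/5, 1/70] × [-5, 32/9]) ∪ (((-∞, -3/5] ∪ [1/70, ∞)) × {-3/5, 6/7})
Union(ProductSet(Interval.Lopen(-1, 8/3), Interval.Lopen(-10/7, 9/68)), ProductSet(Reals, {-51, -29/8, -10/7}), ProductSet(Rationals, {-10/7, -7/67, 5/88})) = Union(ProductSet(Interval.Lopen(-1, 8/3), Interval.Lopen(-10/7, 9/68)), ProductSet(Rationals, {-10/7, -7/67, 5/88}), ProductSet(Reals, {-51, -29/8, -10/7}))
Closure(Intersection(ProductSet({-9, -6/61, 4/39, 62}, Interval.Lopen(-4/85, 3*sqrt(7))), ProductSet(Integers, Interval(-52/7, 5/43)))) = ProductSet({-9, 62}, Interval(-4/85, 5/43))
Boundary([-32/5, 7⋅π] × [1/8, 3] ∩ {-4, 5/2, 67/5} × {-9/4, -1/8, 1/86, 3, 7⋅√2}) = {-4, 5/2, 67/5} × {3}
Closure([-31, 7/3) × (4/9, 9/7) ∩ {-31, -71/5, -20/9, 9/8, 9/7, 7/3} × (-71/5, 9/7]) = {-31, -71/5, -20/9, 9/8, 9/7} × [4/9, 9/7]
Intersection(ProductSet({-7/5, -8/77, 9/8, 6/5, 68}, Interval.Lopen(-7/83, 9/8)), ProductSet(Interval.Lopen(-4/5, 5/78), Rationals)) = ProductSet({-8/77}, Intersection(Interval.Lopen(-7/83, 9/8), Rationals))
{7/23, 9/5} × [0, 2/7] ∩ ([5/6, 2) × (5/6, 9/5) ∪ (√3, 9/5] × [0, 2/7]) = {9/5} × [0, 2/7]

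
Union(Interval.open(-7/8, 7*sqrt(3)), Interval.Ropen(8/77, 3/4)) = Interval.open(-7/8, 7*sqrt(3))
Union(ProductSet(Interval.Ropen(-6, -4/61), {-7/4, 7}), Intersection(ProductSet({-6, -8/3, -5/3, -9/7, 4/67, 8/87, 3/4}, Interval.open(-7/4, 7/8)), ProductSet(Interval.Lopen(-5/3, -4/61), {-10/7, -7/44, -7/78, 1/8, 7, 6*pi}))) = Union(ProductSet({-9/7}, {-10/7, -7/44, -7/78, 1/8}), ProductSet(Interval.Ropen(-6, -4/61), {-7/4, 7}))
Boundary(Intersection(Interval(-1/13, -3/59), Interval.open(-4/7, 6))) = {-1/13, -3/59}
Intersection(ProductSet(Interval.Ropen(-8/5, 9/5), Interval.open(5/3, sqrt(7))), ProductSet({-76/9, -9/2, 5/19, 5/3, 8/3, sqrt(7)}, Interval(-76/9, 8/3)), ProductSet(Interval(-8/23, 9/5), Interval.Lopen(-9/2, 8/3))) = ProductSet({5/19, 5/3}, Interval.open(5/3, sqrt(7)))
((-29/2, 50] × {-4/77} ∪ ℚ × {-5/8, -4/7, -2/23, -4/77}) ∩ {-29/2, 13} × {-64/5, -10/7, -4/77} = {-29/2, 13} × {-4/77}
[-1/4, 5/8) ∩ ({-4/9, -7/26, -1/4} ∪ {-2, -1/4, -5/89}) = {-1/4, -5/89}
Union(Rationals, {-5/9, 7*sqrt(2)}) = Union({7*sqrt(2)}, Rationals)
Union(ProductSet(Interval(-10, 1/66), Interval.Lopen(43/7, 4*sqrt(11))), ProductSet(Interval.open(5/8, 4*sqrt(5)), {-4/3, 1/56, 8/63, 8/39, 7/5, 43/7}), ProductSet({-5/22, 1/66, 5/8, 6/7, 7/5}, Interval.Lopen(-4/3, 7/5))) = Union(ProductSet({-5/22, 1/66, 5/8, 6/7, 7/5}, Interval.Lopen(-4/3, 7/5)), ProductSet(Interval(-10, 1/66), Interval.Lopen(43/7, 4*sqrt(11))), ProductSet(Interval.open(5/8, 4*sqrt(5)), {-4/3, 1/56, 8/63, 8/39, 7/5, 43/7}))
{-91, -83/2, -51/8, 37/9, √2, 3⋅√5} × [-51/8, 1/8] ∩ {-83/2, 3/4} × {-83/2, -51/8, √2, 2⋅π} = {-83/2} × {-51/8}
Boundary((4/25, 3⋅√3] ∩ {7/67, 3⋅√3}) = {3⋅√3}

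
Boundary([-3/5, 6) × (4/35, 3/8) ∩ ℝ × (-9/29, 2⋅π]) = ({-3/5, 6} × [4/35, 3/8]) ∪ ([-3/5, 6] × {4/35, 3/8})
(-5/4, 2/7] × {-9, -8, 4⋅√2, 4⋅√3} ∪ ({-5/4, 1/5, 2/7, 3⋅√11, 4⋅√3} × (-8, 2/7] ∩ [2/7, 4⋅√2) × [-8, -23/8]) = ({2/7} × (-8, -23/8]) ∪ ((-5/4, 2/7] × {-9, -8, 4⋅√2, 4⋅√3})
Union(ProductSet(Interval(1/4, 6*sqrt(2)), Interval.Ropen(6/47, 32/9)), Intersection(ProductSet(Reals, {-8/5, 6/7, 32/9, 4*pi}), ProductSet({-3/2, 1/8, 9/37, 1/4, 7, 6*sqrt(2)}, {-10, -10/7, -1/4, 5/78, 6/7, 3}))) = Union(ProductSet({-3/2, 1/8, 9/37, 1/4, 7, 6*sqrt(2)}, {6/7}), ProductSet(Interval(1/4, 6*sqrt(2)), Interval.Ropen(6/47, 32/9)))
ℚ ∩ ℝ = ℚ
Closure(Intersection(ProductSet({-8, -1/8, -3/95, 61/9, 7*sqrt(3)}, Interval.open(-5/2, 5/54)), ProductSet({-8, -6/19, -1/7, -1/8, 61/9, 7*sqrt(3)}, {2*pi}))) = EmptySet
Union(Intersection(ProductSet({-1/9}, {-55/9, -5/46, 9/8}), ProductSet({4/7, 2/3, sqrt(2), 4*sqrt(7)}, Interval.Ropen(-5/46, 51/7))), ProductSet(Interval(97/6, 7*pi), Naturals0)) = ProductSet(Interval(97/6, 7*pi), Naturals0)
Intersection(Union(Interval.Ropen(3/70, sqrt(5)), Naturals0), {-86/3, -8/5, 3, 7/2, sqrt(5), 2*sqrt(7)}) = {3}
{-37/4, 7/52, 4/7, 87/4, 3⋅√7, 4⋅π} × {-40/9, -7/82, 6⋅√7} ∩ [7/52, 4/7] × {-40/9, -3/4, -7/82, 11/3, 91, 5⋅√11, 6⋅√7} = {7/52, 4/7} × {-40/9, -7/82, 6⋅√7}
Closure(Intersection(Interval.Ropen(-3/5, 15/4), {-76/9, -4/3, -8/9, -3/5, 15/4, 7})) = {-3/5}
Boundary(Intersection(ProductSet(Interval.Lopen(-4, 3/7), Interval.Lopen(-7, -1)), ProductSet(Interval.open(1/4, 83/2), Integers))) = ProductSet(Interval(1/4, 3/7), Range(-6, 0, 1))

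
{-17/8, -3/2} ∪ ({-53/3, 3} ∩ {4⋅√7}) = {-17/8, -3/2}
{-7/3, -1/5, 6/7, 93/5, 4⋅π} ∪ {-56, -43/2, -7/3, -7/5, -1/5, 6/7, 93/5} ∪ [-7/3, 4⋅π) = {-56, -43/2, 93/5} ∪ [-7/3, 4⋅π]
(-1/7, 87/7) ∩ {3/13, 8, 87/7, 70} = {3/13, 8}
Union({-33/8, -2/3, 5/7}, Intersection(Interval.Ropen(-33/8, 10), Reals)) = Interval.Ropen(-33/8, 10)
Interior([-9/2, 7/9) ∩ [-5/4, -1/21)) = (-5/4, -1/21)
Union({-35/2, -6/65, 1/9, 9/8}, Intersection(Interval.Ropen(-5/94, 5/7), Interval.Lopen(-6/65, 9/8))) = Union({-35/2, -6/65, 9/8}, Interval.Ropen(-5/94, 5/7))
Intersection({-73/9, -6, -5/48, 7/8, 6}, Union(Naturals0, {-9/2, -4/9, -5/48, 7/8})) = {-5/48, 7/8, 6}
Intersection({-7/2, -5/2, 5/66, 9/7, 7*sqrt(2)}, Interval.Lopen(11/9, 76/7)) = {9/7, 7*sqrt(2)}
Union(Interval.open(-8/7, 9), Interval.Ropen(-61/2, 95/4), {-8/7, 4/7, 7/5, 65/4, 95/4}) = Interval(-61/2, 95/4)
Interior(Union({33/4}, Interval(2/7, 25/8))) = Interval.open(2/7, 25/8)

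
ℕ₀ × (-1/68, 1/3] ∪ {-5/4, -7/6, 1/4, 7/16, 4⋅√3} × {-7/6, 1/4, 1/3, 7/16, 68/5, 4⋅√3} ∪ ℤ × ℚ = (ℤ × ℚ) ∪ (ℕ₀ × (-1/68, 1/3]) ∪ ({-5/4, -7/6, 1/4, 7/16, 4⋅√3} × {-7/6, 1/4, 1/3, 7/16, 68/5, 4⋅√3})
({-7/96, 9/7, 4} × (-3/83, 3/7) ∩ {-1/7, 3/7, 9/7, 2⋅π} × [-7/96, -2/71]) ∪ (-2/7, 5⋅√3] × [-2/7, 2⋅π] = (-2/7, 5⋅√3] × [-2/7, 2⋅π]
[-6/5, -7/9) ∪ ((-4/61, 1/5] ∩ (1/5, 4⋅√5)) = [-6/5, -7/9)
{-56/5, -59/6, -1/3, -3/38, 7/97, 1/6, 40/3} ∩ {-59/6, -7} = {-59/6}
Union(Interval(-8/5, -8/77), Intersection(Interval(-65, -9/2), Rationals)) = Union(Intersection(Interval(-65, -9/2), Rationals), Interval(-8/5, -8/77))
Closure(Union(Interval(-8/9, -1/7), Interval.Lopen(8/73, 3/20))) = Union(Interval(-8/9, -1/7), Interval(8/73, 3/20))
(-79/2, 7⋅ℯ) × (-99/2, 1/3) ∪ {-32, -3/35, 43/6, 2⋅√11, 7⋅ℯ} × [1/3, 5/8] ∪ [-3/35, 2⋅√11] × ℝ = ([-3/35, 2⋅√11] × ℝ) ∪ ((-79/2, 7⋅ℯ) × (-99/2, 1/3)) ∪ ({-32, -3/35, 43/6, 2⋅√11, 7⋅ℯ} × [1/3, 5/8])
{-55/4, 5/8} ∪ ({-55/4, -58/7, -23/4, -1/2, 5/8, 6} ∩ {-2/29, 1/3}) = {-55/4, 5/8}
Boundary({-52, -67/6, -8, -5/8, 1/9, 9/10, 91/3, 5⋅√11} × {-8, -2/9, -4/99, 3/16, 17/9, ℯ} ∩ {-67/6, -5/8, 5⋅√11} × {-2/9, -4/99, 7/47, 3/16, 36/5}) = {-67/6, -5/8, 5⋅√11} × {-2/9, -4/99, 3/16}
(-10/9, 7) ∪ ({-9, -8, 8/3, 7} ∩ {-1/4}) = (-10/9, 7)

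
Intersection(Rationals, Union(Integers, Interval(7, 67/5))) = Union(Integers, Intersection(Interval(7, 67/5), Rationals))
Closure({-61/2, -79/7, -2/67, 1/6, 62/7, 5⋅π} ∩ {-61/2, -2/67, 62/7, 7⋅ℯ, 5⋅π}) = {-61/2, -2/67, 62/7, 5⋅π}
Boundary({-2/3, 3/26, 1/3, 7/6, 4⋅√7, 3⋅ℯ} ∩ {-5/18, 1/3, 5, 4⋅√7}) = {1/3, 4⋅√7}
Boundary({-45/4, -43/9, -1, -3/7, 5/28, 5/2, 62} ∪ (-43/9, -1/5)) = {-45/4, -43/9, -1/5, 5/28, 5/2, 62}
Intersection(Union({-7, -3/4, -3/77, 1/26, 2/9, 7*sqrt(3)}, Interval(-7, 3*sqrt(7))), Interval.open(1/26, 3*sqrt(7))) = Interval.open(1/26, 3*sqrt(7))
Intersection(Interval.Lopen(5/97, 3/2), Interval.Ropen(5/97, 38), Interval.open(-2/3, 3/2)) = Interval.open(5/97, 3/2)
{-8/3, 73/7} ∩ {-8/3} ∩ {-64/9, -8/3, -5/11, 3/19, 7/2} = {-8/3}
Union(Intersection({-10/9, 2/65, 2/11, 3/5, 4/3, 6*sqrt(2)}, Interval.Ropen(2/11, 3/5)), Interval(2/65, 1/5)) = Interval(2/65, 1/5)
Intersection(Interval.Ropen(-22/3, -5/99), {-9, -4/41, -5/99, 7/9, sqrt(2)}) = {-4/41}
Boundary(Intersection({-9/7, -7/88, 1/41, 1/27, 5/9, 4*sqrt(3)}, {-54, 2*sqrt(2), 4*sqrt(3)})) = {4*sqrt(3)}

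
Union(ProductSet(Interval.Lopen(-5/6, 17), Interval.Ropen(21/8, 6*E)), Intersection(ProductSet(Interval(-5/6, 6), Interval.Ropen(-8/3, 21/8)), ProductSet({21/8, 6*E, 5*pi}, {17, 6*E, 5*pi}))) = ProductSet(Interval.Lopen(-5/6, 17), Interval.Ropen(21/8, 6*E))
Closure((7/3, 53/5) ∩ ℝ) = [7/3, 53/5]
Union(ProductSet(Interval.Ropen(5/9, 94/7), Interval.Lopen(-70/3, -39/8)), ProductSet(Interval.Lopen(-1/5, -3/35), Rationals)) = Union(ProductSet(Interval.Lopen(-1/5, -3/35), Rationals), ProductSet(Interval.Ropen(5/9, 94/7), Interval.Lopen(-70/3, -39/8)))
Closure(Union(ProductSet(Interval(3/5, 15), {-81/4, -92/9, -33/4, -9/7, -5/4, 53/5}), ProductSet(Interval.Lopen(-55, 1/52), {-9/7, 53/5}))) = Union(ProductSet(Interval(-55, 1/52), {-9/7, 53/5}), ProductSet(Interval(3/5, 15), {-81/4, -92/9, -33/4, -9/7, -5/4, 53/5}))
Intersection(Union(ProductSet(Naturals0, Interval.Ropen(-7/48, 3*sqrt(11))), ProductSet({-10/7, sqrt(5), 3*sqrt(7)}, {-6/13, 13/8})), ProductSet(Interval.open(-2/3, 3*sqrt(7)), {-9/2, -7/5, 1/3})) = ProductSet(Range(0, 8, 1), {1/3})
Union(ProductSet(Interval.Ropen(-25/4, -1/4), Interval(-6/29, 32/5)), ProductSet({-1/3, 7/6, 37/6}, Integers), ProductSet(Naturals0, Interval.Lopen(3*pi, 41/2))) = Union(ProductSet({-1/3, 7/6, 37/6}, Integers), ProductSet(Interval.Ropen(-25/4, -1/4), Interval(-6/29, 32/5)), ProductSet(Naturals0, Interval.Lopen(3*pi, 41/2)))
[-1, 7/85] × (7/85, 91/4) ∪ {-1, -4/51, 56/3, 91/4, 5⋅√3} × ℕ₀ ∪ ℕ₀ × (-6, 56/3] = (ℕ₀ × (-6, 56/3]) ∪ ([-1, 7/85] × (7/85, 91/4)) ∪ ({-1, -4/51, 56/3, 91/4, 5⋅√3} × ℕ₀)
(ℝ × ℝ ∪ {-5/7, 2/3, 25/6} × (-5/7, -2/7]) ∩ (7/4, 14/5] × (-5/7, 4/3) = (7/4, 14/5] × (-5/7, 4/3)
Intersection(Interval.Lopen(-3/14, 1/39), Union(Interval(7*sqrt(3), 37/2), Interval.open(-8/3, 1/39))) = Interval.open(-3/14, 1/39)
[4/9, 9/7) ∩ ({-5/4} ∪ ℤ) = {1}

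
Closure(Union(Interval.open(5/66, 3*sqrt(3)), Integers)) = Union(Integers, Interval(5/66, 3*sqrt(3)))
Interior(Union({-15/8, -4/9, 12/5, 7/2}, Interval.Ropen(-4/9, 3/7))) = Interval.open(-4/9, 3/7)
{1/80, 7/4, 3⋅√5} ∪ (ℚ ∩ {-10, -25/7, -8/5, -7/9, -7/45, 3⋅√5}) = {-10, -25/7, -8/5, -7/9, -7/45, 1/80, 7/4, 3⋅√5}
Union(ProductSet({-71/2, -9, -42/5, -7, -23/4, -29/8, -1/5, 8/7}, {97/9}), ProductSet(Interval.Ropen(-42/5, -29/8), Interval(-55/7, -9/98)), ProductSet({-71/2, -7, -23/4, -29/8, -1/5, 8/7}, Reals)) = Union(ProductSet({-71/2, -7, -23/4, -29/8, -1/5, 8/7}, Reals), ProductSet({-71/2, -9, -42/5, -7, -23/4, -29/8, -1/5, 8/7}, {97/9}), ProductSet(Interval.Ropen(-42/5, -29/8), Interval(-55/7, -9/98)))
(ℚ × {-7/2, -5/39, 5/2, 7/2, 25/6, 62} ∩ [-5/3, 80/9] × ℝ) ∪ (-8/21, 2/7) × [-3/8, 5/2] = ((-8/21, 2/7) × [-3/8, 5/2]) ∪ ((ℚ ∩ [-5/3, 80/9]) × {-7/2, -5/39, 5/2, 7/2, 25/6, 62})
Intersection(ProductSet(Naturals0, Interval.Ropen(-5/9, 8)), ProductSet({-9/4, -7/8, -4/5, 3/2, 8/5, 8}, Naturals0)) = ProductSet({8}, Range(0, 8, 1))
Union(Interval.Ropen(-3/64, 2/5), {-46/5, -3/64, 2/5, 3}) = Union({-46/5, 3}, Interval(-3/64, 2/5))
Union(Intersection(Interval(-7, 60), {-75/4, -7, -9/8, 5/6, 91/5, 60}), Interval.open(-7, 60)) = Interval(-7, 60)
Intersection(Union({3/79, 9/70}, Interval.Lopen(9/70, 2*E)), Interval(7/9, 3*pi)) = Interval(7/9, 2*E)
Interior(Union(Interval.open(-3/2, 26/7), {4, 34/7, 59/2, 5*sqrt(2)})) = Interval.open(-3/2, 26/7)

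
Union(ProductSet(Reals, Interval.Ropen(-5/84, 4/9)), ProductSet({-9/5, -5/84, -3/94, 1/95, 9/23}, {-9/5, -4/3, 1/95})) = Union(ProductSet({-9/5, -5/84, -3/94, 1/95, 9/23}, {-9/5, -4/3, 1/95}), ProductSet(Reals, Interval.Ropen(-5/84, 4/9)))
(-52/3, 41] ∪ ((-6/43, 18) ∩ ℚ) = (-52/3, 41] ∪ (ℚ ∩ (-6/43, 18))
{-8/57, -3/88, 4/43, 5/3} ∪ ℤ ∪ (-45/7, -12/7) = ℤ ∪ (-45/7, -12/7) ∪ {-8/57, -3/88, 4/43, 5/3}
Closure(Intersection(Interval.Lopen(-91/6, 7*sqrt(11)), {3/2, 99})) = {3/2}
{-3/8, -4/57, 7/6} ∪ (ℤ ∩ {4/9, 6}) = {-3/8, -4/57, 7/6, 6}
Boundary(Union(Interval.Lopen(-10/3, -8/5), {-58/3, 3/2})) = {-58/3, -10/3, -8/5, 3/2}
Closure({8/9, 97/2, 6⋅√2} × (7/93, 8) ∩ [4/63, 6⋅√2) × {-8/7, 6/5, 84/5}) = {8/9} × {6/5}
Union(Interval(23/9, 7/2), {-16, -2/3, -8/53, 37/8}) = Union({-16, -2/3, -8/53, 37/8}, Interval(23/9, 7/2))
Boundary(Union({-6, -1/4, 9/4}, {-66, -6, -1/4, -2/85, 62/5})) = {-66, -6, -1/4, -2/85, 9/4, 62/5}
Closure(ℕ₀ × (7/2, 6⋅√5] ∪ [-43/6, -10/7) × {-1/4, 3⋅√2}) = (ℕ₀ × [7/2, 6⋅√5]) ∪ ([-43/6, -10/7] × {-1/4, 3⋅√2})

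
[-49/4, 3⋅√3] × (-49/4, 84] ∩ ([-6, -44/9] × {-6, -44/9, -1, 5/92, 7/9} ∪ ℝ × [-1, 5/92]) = ([-6, -44/9] × {-6, -44/9, -1, 5/92, 7/9}) ∪ ([-49/4, 3⋅√3] × [-1, 5/92])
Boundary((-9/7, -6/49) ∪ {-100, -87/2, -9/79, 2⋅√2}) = {-100, -87/2, -9/7, -6/49, -9/79, 2⋅√2}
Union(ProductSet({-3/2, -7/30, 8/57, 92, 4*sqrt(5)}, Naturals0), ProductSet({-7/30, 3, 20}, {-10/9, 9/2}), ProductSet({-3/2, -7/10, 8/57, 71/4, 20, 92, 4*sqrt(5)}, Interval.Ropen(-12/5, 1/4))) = Union(ProductSet({-7/30, 3, 20}, {-10/9, 9/2}), ProductSet({-3/2, -7/30, 8/57, 92, 4*sqrt(5)}, Naturals0), ProductSet({-3/2, -7/10, 8/57, 71/4, 20, 92, 4*sqrt(5)}, Interval.Ropen(-12/5, 1/4)))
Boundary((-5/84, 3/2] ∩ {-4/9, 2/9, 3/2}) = {2/9, 3/2}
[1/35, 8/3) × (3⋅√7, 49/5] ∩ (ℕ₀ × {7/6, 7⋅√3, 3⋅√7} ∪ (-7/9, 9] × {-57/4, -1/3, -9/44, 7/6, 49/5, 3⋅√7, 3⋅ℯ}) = [1/35, 8/3) × {49/5, 3⋅ℯ}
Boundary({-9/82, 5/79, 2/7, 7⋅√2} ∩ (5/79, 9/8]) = {2/7}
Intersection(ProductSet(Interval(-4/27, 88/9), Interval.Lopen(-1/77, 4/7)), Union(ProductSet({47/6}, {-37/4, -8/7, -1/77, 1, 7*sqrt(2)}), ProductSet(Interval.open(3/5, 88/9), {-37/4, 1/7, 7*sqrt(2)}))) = ProductSet(Interval.open(3/5, 88/9), {1/7})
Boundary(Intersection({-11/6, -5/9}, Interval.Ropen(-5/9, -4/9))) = {-5/9}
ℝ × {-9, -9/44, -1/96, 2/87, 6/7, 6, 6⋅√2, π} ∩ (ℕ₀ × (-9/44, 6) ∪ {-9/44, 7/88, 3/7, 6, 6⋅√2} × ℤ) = (ℕ₀ × {-1/96, 2/87, 6/7, π}) ∪ ({-9/44, 7/88, 3/7, 6, 6⋅√2} × {-9, 6})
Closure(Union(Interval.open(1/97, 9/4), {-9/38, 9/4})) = Union({-9/38}, Interval(1/97, 9/4))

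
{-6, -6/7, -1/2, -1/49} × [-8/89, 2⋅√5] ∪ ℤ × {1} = (ℤ × {1}) ∪ ({-6, -6/7, -1/2, -1/49} × [-8/89, 2⋅√5])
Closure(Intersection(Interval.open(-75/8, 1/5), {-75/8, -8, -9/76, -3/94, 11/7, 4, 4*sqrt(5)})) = {-8, -9/76, -3/94}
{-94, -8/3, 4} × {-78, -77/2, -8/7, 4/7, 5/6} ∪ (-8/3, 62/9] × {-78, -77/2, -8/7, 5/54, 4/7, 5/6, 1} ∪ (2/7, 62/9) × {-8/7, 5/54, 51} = ((2/7, 62/9) × {-8/7, 5/54, 51}) ∪ ({-94, -8/3, 4} × {-78, -77/2, -8/7, 4/7, 5/6}) ∪ ((-8/3, 62/9] × {-78, -77/2, -8/7, 5/54, 4/7, 5/6, 1})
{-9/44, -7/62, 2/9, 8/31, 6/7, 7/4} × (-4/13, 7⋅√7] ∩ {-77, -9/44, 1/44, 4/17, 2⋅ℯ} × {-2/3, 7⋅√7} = {-9/44} × {7⋅√7}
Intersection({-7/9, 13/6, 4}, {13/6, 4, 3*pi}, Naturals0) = {4}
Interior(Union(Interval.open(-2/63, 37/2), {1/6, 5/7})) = Interval.open(-2/63, 37/2)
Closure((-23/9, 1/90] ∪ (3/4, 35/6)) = [-23/9, 1/90] ∪ [3/4, 35/6]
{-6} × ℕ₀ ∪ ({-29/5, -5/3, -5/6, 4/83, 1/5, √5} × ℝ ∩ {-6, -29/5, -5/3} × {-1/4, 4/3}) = ({-6} × ℕ₀) ∪ ({-29/5, -5/3} × {-1/4, 4/3})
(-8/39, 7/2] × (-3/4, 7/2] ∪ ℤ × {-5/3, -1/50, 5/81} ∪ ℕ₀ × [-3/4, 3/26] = (ℤ × {-5/3, -1/50, 5/81}) ∪ (ℕ₀ × [-3/4, 3/26]) ∪ ((-8/39, 7/2] × (-3/4, 7/2])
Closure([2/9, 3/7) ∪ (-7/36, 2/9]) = [-7/36, 3/7]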